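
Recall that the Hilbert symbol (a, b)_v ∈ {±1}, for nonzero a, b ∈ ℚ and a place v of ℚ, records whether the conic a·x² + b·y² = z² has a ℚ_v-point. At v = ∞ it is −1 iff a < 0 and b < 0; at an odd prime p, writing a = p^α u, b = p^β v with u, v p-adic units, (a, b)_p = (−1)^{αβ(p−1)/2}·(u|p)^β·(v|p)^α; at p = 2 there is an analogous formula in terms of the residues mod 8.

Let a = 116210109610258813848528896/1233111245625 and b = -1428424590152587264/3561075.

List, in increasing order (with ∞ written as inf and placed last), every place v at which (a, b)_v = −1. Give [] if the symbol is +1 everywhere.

[2, 31, 41, 43]

(a, b) ≡ (45322, -1138898) mod (ℚ^×)²; places V = {2, 3, 5, 7, 11, 17, 19, 23, 29, 31, 41, 43, ∞}.
(a,b)_43: α=1, u≡27; β=1, v≡32 (mod 43); (27|43)=-1, (32|43)=-1; sign (−1)^1·-1^1·-1^1 = -1.
(a,b)_17: α=-1, u≡5; β=-1, v≡7 (mod 17); (5|17)=-1, (7|17)=-1; sign (−1)^0·-1^-1·-1^-1 = +1.
(a,b)_7: α=-2, u≡4; β=-2, v≡1 (mod 7); (4|7)=+1, (1|7)=+1; sign (−1)^0·+1^-2·+1^-2 = +1.
(a,b)_2: α=11, β=11; u≡5, v≡7 (mod 8); ε(u)ε(v)=0·1, αω(v)=11·0, βω(u)=11·1; sum ≡ 1  ⇒  -1.
(a,b)_3: α=-8, u≡1; β=-2, v≡1 (mod 3); (1|3)=+1, (1|3)=+1; sign (−1)^0·+1^-2·+1^-8 = +1.
(a,b)_∞: sgn(45322)=+, sgn(-1138898)=−, so +1.
(a,b)_23: α=6, u≡3; β=4, v≡3 (mod 23); (3|23)=+1, (3|23)=+1; sign (−1)^0·+1^4·+1^6 = +1.
(a,b)_29: α=2, u≡16; β=2, v≡8 (mod 29); (16|29)=+1, (8|29)=-1; sign (−1)^0·+1^2·-1^2 = +1.
(a,b)_41: α=4, u≡7; β=3, v≡18 (mod 41); (7|41)=-1, (18|41)=+1; sign (−1)^0·-1^3·+1^4 = -1.
(a,b)_31: α=1, u≡28; β=0, v≡23 (mod 31); (28|31)=+1, (23|31)=-1; sign (−1)^0·+1^0·-1^1 = -1.
(a,b)_11: α=2, u≡6; β=0, v≡5 (mod 11); (6|11)=-1, (5|11)=+1; sign (−1)^0·-1^0·+1^2 = +1.
(a,b)_19: α=-2, u≡17; β=-1, v≡2 (mod 19); (17|19)=+1, (2|19)=-1; sign (−1)^0·+1^-1·-1^-2 = +1.
(a,b)_5: α=-4, u≡2; β=-2, v≡2 (mod 5); (2|5)=-1, (2|5)=-1; sign (−1)^0·-1^-2·-1^-4 = +1.
|Ram(45322, -1138898)| = 4, even; anisotropic at {2, 31, 41, 43}.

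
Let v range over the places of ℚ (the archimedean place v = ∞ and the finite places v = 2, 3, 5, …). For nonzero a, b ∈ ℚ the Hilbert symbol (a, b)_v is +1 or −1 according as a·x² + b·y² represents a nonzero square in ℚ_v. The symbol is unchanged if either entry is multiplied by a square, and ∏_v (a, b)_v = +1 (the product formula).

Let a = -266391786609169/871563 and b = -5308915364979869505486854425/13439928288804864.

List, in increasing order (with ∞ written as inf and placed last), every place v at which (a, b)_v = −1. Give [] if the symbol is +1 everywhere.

[2, 17, 23, inf]

Mod squares: a ≡ -3, b ≡ -579462. Check v ∈ {∞, 2, 3, 5, 7, 11, 13, 17, 19, 23}.
v=19: a=19^2·(≡4), b=19^3·(≡4) mod 19; (4|19)=+1, (4|19)=+1; (−1)^{2·3·9}·(+1)^3·(+1)^2 = +1.
v=5: a=5^0·(≡2), b=5^2·(≡2) mod 5; (2|5)=-1, (2|5)=-1; (−1)^{0·2·2}·(-1)^2·(-1)^0 = +1.
v=23: a=23^2·(≡17), b=23^3·(≡22) mod 23; (17|23)=-1, (22|23)=-1; (−1)^{2·3·11}·(-1)^3·(-1)^2 = -1.
v=2: v_2(a)=0, v_2(b)=-17; units ≡ 5, 5 (mod 8); ε·ε+αω+βω = 0·0+0·1+-17·1 ≡ 1  ⇒  (a,b)_2 = -1.
v=13: a=13^6·(≡4), b=13^11·(≡12) mod 13; (4|13)=+1, (12|13)=+1; (−1)^{6·11·6}·(+1)^11·(+1)^6 = +1.
v=∞: -3 < 0 and -579462 < 0  ⇒  (a,b)_∞ = -1.
v=11: a=11^-2·(≡6), b=11^-2·(≡8) mod 11; (6|11)=-1, (8|11)=-1; (−1)^{-2·-2·5}·(-1)^-2·(-1)^-2 = +1.
v=3: a=3^-1·(≡2), b=3^-1·(≡1) mod 3; (2|3)=-1, (1|3)=+1; (−1)^{-1·-1·1}·(-1)^-1·(+1)^-1 = +1.
v=7: a=7^-4·(≡4), b=7^-10·(≡5) mod 7; (4|7)=+1, (5|7)=-1; (−1)^{-4·-10·3}·(+1)^-10·(-1)^-4 = +1.
v=17: a=17^2·(≡6), b=17^5·(≡8) mod 17; (6|17)=-1, (8|17)=+1; (−1)^{2·5·8}·(-1)^5·(+1)^2 = -1.
|Ram(-3, -579462)| = 4, even; anisotropic at {2, 17, 23, ∞}.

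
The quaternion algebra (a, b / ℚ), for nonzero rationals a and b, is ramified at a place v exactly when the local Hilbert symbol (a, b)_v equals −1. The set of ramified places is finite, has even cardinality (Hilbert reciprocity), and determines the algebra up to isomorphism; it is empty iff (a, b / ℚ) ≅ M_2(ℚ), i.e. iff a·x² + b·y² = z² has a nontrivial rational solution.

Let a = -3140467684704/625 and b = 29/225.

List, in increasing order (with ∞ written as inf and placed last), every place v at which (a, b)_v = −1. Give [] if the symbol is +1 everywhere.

Mod squares: a ≡ -369334, b ≡ 29. Check v ∈ {∞, 2, 3, 5, 7, 23, 29, 31, 37}.
v=23: a=23^1·(≡21), b=23^0·(≡8) mod 23; (21|23)=-1, (8|23)=+1; (−1)^{1·0·11}·(-1)^0·(+1)^1 = +1.
v=5: a=5^-4·(≡1), b=5^-2·(≡1) mod 5; (1|5)=+1, (1|5)=+1; (−1)^{-4·-2·2}·(+1)^-2·(+1)^-4 = +1.
v=37: a=37^1·(≡13), b=37^0·(≡22) mod 37; (13|37)=-1, (22|37)=-1; (−1)^{1·0·18}·(-1)^0·(-1)^1 = -1.
v=7: a=7^1·(≡4), b=7^0·(≡1) mod 7; (4|7)=+1, (1|7)=+1; (−1)^{1·0·3}·(+1)^0·(+1)^1 = +1.
v=2: v_2(a)=5, v_2(b)=0; units ≡ 5, 5 (mod 8); ε·ε+αω+βω = 0·0+5·1+0·1 ≡ 1  ⇒  (a,b)_2 = -1.
v=31: a=31^1·(≡23), b=31^0·(≡23) mod 31; (23|31)=-1, (23|31)=-1; (−1)^{1·0·15}·(-1)^0·(-1)^1 = -1.
v=29: a=29^0·(≡15), b=29^1·(≡4) mod 29; (15|29)=-1, (4|29)=+1; (−1)^{0·1·14}·(-1)^1·(+1)^0 = -1.
v=3: a=3^12·(≡2), b=3^-2·(≡2) mod 3; (2|3)=-1, (2|3)=-1; (−1)^{12·-2·1}·(-1)^-2·(-1)^12 = +1.
v=∞: -369334 < 0 and 29 > 0  ⇒  (a,b)_∞ = +1.
(-369334, 29 / ℚ) ramifies at {2, 29, 31, 37}: a division algebra.

[2, 29, 31, 37]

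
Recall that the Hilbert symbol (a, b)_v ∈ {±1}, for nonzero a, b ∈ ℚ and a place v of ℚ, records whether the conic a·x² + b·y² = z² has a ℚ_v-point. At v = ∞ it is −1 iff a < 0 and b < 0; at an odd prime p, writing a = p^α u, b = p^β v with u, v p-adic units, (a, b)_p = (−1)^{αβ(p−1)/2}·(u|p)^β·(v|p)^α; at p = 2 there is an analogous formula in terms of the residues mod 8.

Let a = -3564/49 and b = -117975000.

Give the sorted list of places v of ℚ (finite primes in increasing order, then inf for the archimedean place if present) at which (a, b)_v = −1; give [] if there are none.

[2, 11, 13, inf]

(a, b) ≡ (-11, -390) mod (ℚ^×)²; places V = {2, 3, 5, 7, 11, 13, ∞}.
(a,b)_7: α=-2, u≡6; β=0, v≡4 (mod 7); (6|7)=-1, (4|7)=+1; sign (−1)^0·-1^0·+1^-2 = +1.
(a,b)_3: α=4, u≡1; β=1, v≡2 (mod 3); (1|3)=+1, (2|3)=-1; sign (−1)^0·+1^1·-1^4 = +1.
(a,b)_11: α=1, u≡10; β=2, v≡7 (mod 11); (10|11)=-1, (7|11)=-1; sign (−1)^0·-1^2·-1^1 = -1.
(a,b)_13: α=0, u≡5; β=1, v≡1 (mod 13); (5|13)=-1, (1|13)=+1; sign (−1)^0·-1^1·+1^0 = -1.
(a,b)_5: α=0, u≡4; β=5, v≡3 (mod 5); (4|5)=+1, (3|5)=-1; sign (−1)^0·+1^5·-1^0 = +1.
(a,b)_∞: sgn(-11)=−, sgn(-390)=−, so -1.
(a,b)_2: α=2, β=3; u≡5, v≡5 (mod 8); ε(u)ε(v)=0·0, αω(v)=2·1, βω(u)=3·1; sum ≡ 1  ⇒  -1.
|Ram(-11, -390)| = 4, even; anisotropic at {2, 11, 13, ∞}.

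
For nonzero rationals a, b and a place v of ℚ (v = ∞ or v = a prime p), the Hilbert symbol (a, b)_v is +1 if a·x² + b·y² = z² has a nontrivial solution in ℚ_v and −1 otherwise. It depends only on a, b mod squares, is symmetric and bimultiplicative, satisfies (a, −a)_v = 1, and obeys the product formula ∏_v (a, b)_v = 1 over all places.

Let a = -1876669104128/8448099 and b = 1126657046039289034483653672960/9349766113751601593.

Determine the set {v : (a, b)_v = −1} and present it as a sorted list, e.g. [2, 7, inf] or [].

(a, b) ≡ (-176358, 1105) mod (ℚ^×)²; places V = {2, 3, 5, 7, 11, 13, 17, 19, 37, ∞}.
(a,b)_19: α=1, u≡11; β=4, v≡8 (mod 19); (11|19)=+1, (8|19)=-1; sign (−1)^0·+1^4·-1^1 = -1.
(a,b)_37: α=-2, u≡28; β=-6, v≡32 (mod 37); (28|37)=+1, (32|37)=-1; sign (−1)^0·+1^-6·-1^-2 = +1.
(a,b)_2: α=17, β=42; u≡5, v≡1 (mod 8); ε(u)ε(v)=0·0, αω(v)=17·0, βω(u)=42·1; sum ≡ 0  ⇒  +1.
(a,b)_∞: sgn(-176358)=−, sgn(1105)=+, so +1.
(a,b)_3: α=-1, u≡2; β=2, v≡1 (mod 3); (2|3)=-1, (1|3)=+1; sign (−1)^0·-1^2·+1^-1 = +1.
(a,b)_17: α=-1, u≡1; β=-1, v≡10 (mod 17); (1|17)=+1, (10|17)=-1; sign (−1)^0·+1^-1·-1^-1 = -1.
(a,b)_5: α=0, u≡3; β=1, v≡4 (mod 5); (3|5)=-1, (4|5)=+1; sign (−1)^0·-1^1·+1^0 = -1.
(a,b)_7: α=3, u≡3; β=6, v≡6 (mod 7); (3|7)=-1, (6|7)=-1; sign (−1)^0·-1^6·-1^3 = -1.
(a,b)_13: α=3, u≡8; β=5, v≡5 (mod 13); (8|13)=-1, (5|13)=-1; sign (−1)^0·-1^5·-1^3 = +1.
(a,b)_11: α=-2, u≡3; β=-8, v≡1 (mod 11); (3|11)=+1, (1|11)=+1; sign (−1)^0·+1^-8·+1^-2 = +1.
|Ram(-176358, 1105)| = 4, even; anisotropic at {5, 7, 17, 19}.

[5, 7, 17, 19]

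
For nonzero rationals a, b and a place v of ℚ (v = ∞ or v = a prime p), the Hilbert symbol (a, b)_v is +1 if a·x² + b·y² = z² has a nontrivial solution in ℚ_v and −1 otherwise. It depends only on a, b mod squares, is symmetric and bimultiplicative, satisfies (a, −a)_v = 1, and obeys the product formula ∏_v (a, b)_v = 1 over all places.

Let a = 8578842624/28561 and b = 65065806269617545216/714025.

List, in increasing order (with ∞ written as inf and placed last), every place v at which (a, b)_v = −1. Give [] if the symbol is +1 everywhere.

[2, 3, 41, 43]

Mod squares: a ≡ 58179, b ≡ 38786. Check v ∈ {∞, 2, 3, 5, 11, 13, 41, 43}.
v=2: v_2(a)=14, v_2(b)=13; units ≡ 3, 1 (mod 8); ε·ε+αω+βω = 1·0+14·0+13·1 ≡ 1  ⇒  (a,b)_2 = -1.
v=43: a=43^1·(≡20), b=43^3·(≡37) mod 43; (20|43)=-1, (37|43)=-1; (−1)^{1·3·21}·(-1)^3·(-1)^1 = -1.
v=5: a=5^0·(≡4), b=5^-2·(≡1) mod 5; (4|5)=+1, (1|5)=+1; (−1)^{0·-2·2}·(+1)^-2·(+1)^0 = +1.
v=41: a=41^1·(≡20), b=41^3·(≡24) mod 41; (20|41)=+1, (24|41)=-1; (−1)^{1·3·20}·(+1)^3·(-1)^1 = -1.
v=∞: 58179 > 0 and 38786 > 0  ⇒  (a,b)_∞ = +1.
v=3: a=3^3·(≡1), b=3^2·(≡2) mod 3; (1|3)=+1, (2|3)=-1; (−1)^{3·2·1}·(+1)^2·(-1)^3 = -1.
v=13: a=13^-4·(≡1), b=13^-4·(≡7) mod 13; (1|13)=+1, (7|13)=-1; (−1)^{-4·-4·6}·(+1)^-4·(-1)^-4 = +1.
v=11: a=11^1·(≡4), b=11^5·(≡2) mod 11; (4|11)=+1, (2|11)=-1; (−1)^{1·5·5}·(+1)^5·(-1)^1 = +1.
Ram(58179, 38786) = {2, 3, 41, 43}; no ℚ_2-point on the conic.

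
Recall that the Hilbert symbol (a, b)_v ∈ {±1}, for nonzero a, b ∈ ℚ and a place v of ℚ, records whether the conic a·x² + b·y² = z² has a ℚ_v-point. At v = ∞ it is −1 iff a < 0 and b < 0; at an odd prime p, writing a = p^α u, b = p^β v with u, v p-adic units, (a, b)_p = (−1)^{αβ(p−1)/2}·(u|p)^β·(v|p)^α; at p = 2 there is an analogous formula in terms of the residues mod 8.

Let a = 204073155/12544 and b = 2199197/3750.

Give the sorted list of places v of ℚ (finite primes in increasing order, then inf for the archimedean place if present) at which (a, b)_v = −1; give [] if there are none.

Mod squares: a ≡ 195, b ≡ 462. Check v ∈ {∞, 2, 3, 5, 7, 11, 13, 31}.
v=∞: 195 > 0 and 462 > 0  ⇒  (a,b)_∞ = +1.
v=31: a=31^2·(≡8), b=31^0·(≡5) mod 31; (8|31)=+1, (5|31)=+1; (−1)^{2·0·15}·(+1)^0·(+1)^2 = +1.
v=2: v_2(a)=-8, v_2(b)=-1; units ≡ 3, 7 (mod 8); ε·ε+αω+βω = 1·1+-8·0+-1·1 ≡ 0  ⇒  (a,b)_2 = +1.
v=7: a=7^-2·(≡5), b=7^1·(≡5) mod 7; (5|7)=-1, (5|7)=-1; (−1)^{-2·1·3}·(-1)^1·(-1)^-2 = -1.
v=11: a=11^2·(≡6), b=11^1·(≡9) mod 11; (6|11)=-1, (9|11)=+1; (−1)^{2·1·5}·(-1)^1·(+1)^2 = -1.
v=3: a=3^3·(≡2), b=3^-1·(≡1) mod 3; (2|3)=-1, (1|3)=+1; (−1)^{3·-1·1}·(-1)^-1·(+1)^3 = +1.
v=5: a=5^1·(≡4), b=5^-4·(≡2) mod 5; (4|5)=+1, (2|5)=-1; (−1)^{1·-4·2}·(+1)^-4·(-1)^1 = -1.
v=13: a=13^1·(≡7), b=13^4·(≡2) mod 13; (7|13)=-1, (2|13)=-1; (−1)^{1·4·6}·(-1)^4·(-1)^1 = -1.
|Ram(195, 462)| = 4, even; anisotropic at {5, 7, 11, 13}.

[5, 7, 11, 13]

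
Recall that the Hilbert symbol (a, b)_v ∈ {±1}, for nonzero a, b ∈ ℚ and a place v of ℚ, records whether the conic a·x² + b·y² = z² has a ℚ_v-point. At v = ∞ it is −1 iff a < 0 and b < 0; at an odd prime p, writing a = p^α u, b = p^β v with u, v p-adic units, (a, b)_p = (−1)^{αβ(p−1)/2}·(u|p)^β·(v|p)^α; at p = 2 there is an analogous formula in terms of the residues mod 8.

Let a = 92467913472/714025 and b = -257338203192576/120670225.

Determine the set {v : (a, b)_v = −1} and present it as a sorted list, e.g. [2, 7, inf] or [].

[2, 3]

(a, b) ≡ (627, -14421) mod (ℚ^×)²; places V = {2, 3, 5, 11, 13, 19, 23, ∞}.
(a,b)_19: α=1, u≡10; β=1, v≡7 (mod 19); (10|19)=-1, (7|19)=+1; sign (−1)^1·-1^1·+1^1 = +1.
(a,b)_2: α=8, β=8; u≡3, v≡3 (mod 8); ε(u)ε(v)=1·1, αω(v)=8·1, βω(u)=8·1; sum ≡ 1  ⇒  -1.
(a,b)_23: α=2, u≡4; β=3, v≡20 (mod 23); (4|23)=+1, (20|23)=-1; sign (−1)^0·+1^3·-1^2 = +1.
(a,b)_∞: sgn(627)=+, sgn(-14421)=−, so +1.
(a,b)_3: α=3, u≡2; β=3, v≡2 (mod 3); (2|3)=-1, (2|3)=-1; sign (−1)^1·-1^3·-1^3 = -1.
(a,b)_5: α=-2, u≡2; β=-2, v≡1 (mod 5); (2|5)=-1, (1|5)=+1; sign (−1)^0·-1^-2·+1^-2 = +1.
(a,b)_13: α=-4, u≡1; β=-6, v≡12 (mod 13); (1|13)=+1, (12|13)=+1; sign (−1)^0·+1^-6·+1^-4 = +1.
(a,b)_11: α=3, u≡8; β=5, v≡9 (mod 11); (8|11)=-1, (9|11)=+1; sign (−1)^1·-1^5·+1^3 = +1.
|Ram(627, -14421)| = 2, even; anisotropic at {2, 3}.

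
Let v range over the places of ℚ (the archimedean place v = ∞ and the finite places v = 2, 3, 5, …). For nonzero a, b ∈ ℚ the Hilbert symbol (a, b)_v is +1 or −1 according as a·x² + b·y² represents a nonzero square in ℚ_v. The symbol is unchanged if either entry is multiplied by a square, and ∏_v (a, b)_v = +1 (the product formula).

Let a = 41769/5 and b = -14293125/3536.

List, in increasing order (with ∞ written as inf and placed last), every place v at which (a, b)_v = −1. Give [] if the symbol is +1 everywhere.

[3, 7, 13, 17]

Mod squares: a ≡ 23205, b ≡ -4641. Check v ∈ {∞, 2, 3, 5, 7, 11, 13, 17}.
v=2: v_2(a)=0, v_2(b)=-4; units ≡ 5, 7 (mod 8); ε·ε+αω+βω = 0·1+0·0+-4·1 ≡ 0  ⇒  (a,b)_2 = +1.
v=5: a=5^-1·(≡4), b=5^4·(≡1) mod 5; (4|5)=+1, (1|5)=+1; (−1)^{-1·4·2}·(+1)^4·(+1)^-1 = +1.
v=17: a=17^1·(≡12), b=17^-1·(≡4) mod 17; (12|17)=-1, (4|17)=+1; (−1)^{1·-1·8}·(-1)^-1·(+1)^1 = -1.
v=3: a=3^3·(≡1), b=3^3·(≡1) mod 3; (1|3)=+1, (1|3)=+1; (−1)^{3·3·1}·(+1)^3·(+1)^3 = -1.
v=7: a=7^1·(≡2), b=7^1·(≡4) mod 7; (2|7)=+1, (4|7)=+1; (−1)^{1·1·3}·(+1)^1·(+1)^1 = -1.
v=∞: 23205 > 0 and -4641 < 0  ⇒  (a,b)_∞ = +1.
v=11: a=11^0·(≡7), b=11^2·(≡3) mod 11; (7|11)=-1, (3|11)=+1; (−1)^{0·2·5}·(-1)^2·(+1)^0 = +1.
v=13: a=13^1·(≡3), b=13^-1·(≡2) mod 13; (3|13)=+1, (2|13)=-1; (−1)^{1·-1·6}·(+1)^-1·(-1)^1 = -1.
|Ram(23205, -4641)| = 4, even; anisotropic at {3, 7, 13, 17}.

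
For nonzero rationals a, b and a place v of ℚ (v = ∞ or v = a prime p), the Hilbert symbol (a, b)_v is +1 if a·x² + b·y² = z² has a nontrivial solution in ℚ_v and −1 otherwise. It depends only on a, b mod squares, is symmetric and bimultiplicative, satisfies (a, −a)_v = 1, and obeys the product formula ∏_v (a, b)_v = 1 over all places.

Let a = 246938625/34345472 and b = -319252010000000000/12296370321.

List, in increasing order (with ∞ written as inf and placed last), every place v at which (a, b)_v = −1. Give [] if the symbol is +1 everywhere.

[7, 29]

Mod squares: a ≡ 290, b ≡ -37961. Check v ∈ {∞, 2, 3, 5, 7, 11, 17, 29, 37}.
v=3: a=3^4·(≡2), b=3^-8·(≡1) mod 3; (2|3)=-1, (1|3)=+1; (−1)^{4·-8·1}·(-1)^-8·(+1)^4 = +1.
v=7: a=7^-2·(≡6), b=7^1·(≡2) mod 7; (6|7)=-1, (2|7)=+1; (−1)^{-2·1·3}·(-1)^1·(+1)^-2 = -1.
v=17: a=17^0·(≡13), b=17^1·(≡10) mod 17; (13|17)=+1, (10|17)=-1; (−1)^{0·1·8}·(+1)^1·(-1)^0 = +1.
v=29: a=29^3·(≡26), b=29^3·(≡22) mod 29; (26|29)=-1, (22|29)=+1; (−1)^{3·3·14}·(-1)^3·(+1)^3 = -1.
v=37: a=37^-2·(≡35), b=37^-4·(≡4) mod 37; (35|37)=-1, (4|37)=+1; (−1)^{-2·-4·18}·(-1)^-4·(+1)^-2 = +1.
v=11: a=11^0·(≡3), b=11^1·(≡1) mod 11; (3|11)=+1, (1|11)=+1; (−1)^{0·1·5}·(+1)^1·(+1)^0 = +1.
v=5: a=5^3·(≡2), b=5^10·(≡1) mod 5; (2|5)=-1, (1|5)=+1; (−1)^{3·10·2}·(-1)^10·(+1)^3 = +1.
v=2: v_2(a)=-9, v_2(b)=10; units ≡ 1, 7 (mod 8); ε·ε+αω+βω = 0·1+-9·0+10·0 ≡ 0  ⇒  (a,b)_2 = +1.
v=∞: 290 > 0 and -37961 < 0  ⇒  (a,b)_∞ = +1.
(290, -37961 / ℚ) ramifies at {7, 29}: a division algebra.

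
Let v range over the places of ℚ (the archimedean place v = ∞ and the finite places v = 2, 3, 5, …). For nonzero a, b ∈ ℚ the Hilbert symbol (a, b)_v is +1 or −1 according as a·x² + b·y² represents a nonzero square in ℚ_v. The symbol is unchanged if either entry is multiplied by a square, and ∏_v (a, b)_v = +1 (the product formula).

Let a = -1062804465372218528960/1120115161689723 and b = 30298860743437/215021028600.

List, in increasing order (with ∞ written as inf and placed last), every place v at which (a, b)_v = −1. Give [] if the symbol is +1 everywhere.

[2, 3, 5, 7]

(a, b) ≡ (-105, 182) mod (ℚ^×)²; places V = {2, 3, 5, 7, 11, 13, 17, 19, 23, 31, 37, 47, ∞}.
(a,b)_31: α=0, u≡7; β=2, v≡27 (mod 31); (7|31)=+1, (27|31)=-1; sign (−1)^0·+1^2·-1^0 = +1.
(a,b)_37: α=0, u≡20; β=2, v≡36 (mod 37); (20|37)=-1, (36|37)=+1; sign (−1)^0·-1^2·+1^0 = +1.
(a,b)_13: α=2, u≡9; β=1, v≡4 (mod 13); (9|13)=+1, (4|13)=+1; sign (−1)^0·+1^1·+1^2 = +1.
(a,b)_11: α=10, u≡5; β=6, v≡10 (mod 11); (5|11)=+1, (10|11)=-1; sign (−1)^0·+1^6·-1^10 = +1.
(a,b)_19: α=-2, u≡11; β=0, v≡5 (mod 19); (11|19)=+1, (5|19)=+1; sign (−1)^0·+1^0·+1^-2 = +1.
(a,b)_23: α=-2, u≡10; β=0, v≡14 (mod 23); (10|23)=-1, (14|23)=-1; sign (−1)^0·-1^0·-1^-2 = +1.
(a,b)_∞: sgn(-105)=−, sgn(182)=+, so +1.
(a,b)_5: α=1, u≡1; β=-2, v≡3 (mod 5); (1|5)=+1, (3|5)=-1; sign (−1)^0·+1^-2·-1^1 = -1.
(a,b)_17: α=-6, u≡14; β=-2, v≡11 (mod 17); (14|17)=-1, (11|17)=-1; sign (−1)^0·-1^-2·-1^-6 = +1.
(a,b)_47: α=2, u≡42; β=0, v≡43 (mod 47); (42|47)=+1, (43|47)=-1; sign (−1)^0·+1^0·-1^2 = +1.
(a,b)_7: α=3, u≡6; β=-1, v≡6 (mod 7); (6|7)=-1, (6|7)=-1; sign (−1)^1·-1^-1·-1^3 = -1.
(a,b)_3: α=-5, u≡1; β=-12, v≡2 (mod 3); (1|3)=+1, (2|3)=-1; sign (−1)^0·+1^-12·-1^-5 = -1.
(a,b)_2: α=6, β=-3; u≡7, v≡3 (mod 8); ε(u)ε(v)=1·1, αω(v)=6·1, βω(u)=-3·0; sum ≡ 1  ⇒  -1.
(-105, 182 / ℚ) ramifies at {2, 3, 5, 7}: a division algebra.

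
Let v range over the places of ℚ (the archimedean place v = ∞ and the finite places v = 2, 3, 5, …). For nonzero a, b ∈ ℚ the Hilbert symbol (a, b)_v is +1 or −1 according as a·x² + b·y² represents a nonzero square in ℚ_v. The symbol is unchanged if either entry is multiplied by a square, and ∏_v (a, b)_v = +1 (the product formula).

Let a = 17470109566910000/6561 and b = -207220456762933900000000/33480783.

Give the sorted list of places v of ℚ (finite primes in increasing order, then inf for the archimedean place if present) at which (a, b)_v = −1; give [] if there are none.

[2, 37]

Mod squares: a ≡ 54131, b ≡ -1245013. Check v ∈ {∞, 2, 3, 5, 7, 11, 13, 19, 23, 37}.
v=∞: 54131 > 0 and -1245013 < 0  ⇒  (a,b)_∞ = +1.
v=2: v_2(a)=4, v_2(b)=8; units ≡ 3, 3 (mod 8); ε·ε+αω+βω = 1·1+4·1+8·1 ≡ 1  ⇒  (a,b)_2 = -1.
v=19: a=19^3·(≡13), b=19^5·(≡11) mod 19; (13|19)=-1, (11|19)=+1; (−1)^{3·5·9}·(-1)^5·(+1)^3 = +1.
v=11: a=11^1·(≡9), b=11^1·(≡10) mod 11; (9|11)=+1, (10|11)=-1; (−1)^{1·1·5}·(+1)^1·(-1)^1 = +1.
v=37: a=37^1·(≡19), b=37^1·(≡30) mod 37; (19|37)=-1, (30|37)=+1; (−1)^{1·1·18}·(-1)^1·(+1)^1 = -1.
v=5: a=5^4·(≡1), b=5^8·(≡2) mod 5; (1|5)=+1, (2|5)=-1; (−1)^{4·8·2}·(+1)^8·(-1)^4 = +1.
v=7: a=7^1·(≡6), b=7^-1·(≡4) mod 7; (6|7)=-1, (4|7)=+1; (−1)^{1·-1·3}·(-1)^-1·(+1)^1 = +1.
v=13: a=13^2·(≡9), b=13^2·(≡3) mod 13; (9|13)=+1, (3|13)=+1; (−1)^{2·2·6}·(+1)^2·(+1)^2 = +1.
v=23: a=23^2·(≡8), b=23^3·(≡21) mod 23; (8|23)=+1, (21|23)=-1; (−1)^{2·3·11}·(+1)^3·(-1)^2 = +1.
v=3: a=3^-8·(≡2), b=3^-14·(≡2) mod 3; (2|3)=-1, (2|3)=-1; (−1)^{-8·-14·1}·(-1)^-14·(-1)^-8 = +1.
(54131, -1245013 / ℚ) ramifies at {2, 37}: a division algebra.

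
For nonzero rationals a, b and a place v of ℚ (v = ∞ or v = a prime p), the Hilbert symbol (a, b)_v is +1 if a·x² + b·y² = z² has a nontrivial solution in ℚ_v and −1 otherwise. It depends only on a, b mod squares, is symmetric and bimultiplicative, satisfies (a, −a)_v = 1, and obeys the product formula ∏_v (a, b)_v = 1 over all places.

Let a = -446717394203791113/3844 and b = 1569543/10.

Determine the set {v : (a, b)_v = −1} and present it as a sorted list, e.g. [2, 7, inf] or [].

Mod squares: a ≡ -1073, b ≡ 29670. Check v ∈ {∞, 2, 3, 5, 13, 23, 29, 31, 37, 43}.
v=37: a=37^1·(≡29), b=37^0·(≡4) mod 37; (29|37)=-1, (4|37)=+1; (−1)^{1·0·18}·(-1)^0·(+1)^1 = +1.
v=23: a=23^6·(≡3), b=23^3·(≡6) mod 23; (3|23)=+1, (6|23)=+1; (−1)^{6·3·11}·(+1)^3·(+1)^6 = +1.
v=3: a=3^2·(≡1), b=3^1·(≡2) mod 3; (1|3)=+1, (2|3)=-1; (−1)^{2·1·1}·(+1)^1·(-1)^2 = +1.
v=29: a=29^1·(≡19), b=29^0·(≡15) mod 29; (19|29)=-1, (15|29)=-1; (−1)^{1·0·14}·(-1)^0·(-1)^1 = -1.
v=∞: -1073 < 0 and 29670 > 0  ⇒  (a,b)_∞ = +1.
v=2: v_2(a)=-2, v_2(b)=-1; units ≡ 7, 3 (mod 8); ε·ε+αω+βω = 1·1+-2·1+-1·0 ≡ 1  ⇒  (a,b)_2 = -1.
v=31: a=31^-2·(≡30), b=31^0·(≡23) mod 31; (30|31)=-1, (23|31)=-1; (−1)^{-2·0·15}·(-1)^0·(-1)^-2 = +1.
v=13: a=13^2·(≡5), b=13^0·(≡4) mod 13; (5|13)=-1, (4|13)=+1; (−1)^{2·0·6}·(-1)^0·(+1)^2 = +1.
v=43: a=43^2·(≡5), b=43^1·(≡8) mod 43; (5|43)=-1, (8|43)=-1; (−1)^{2·1·21}·(-1)^1·(-1)^2 = -1.
v=5: a=5^0·(≡3), b=5^-1·(≡4) mod 5; (3|5)=-1, (4|5)=+1; (−1)^{0·-1·2}·(-1)^-1·(+1)^0 = -1.
Ram(-1073, 29670) = {2, 5, 29, 43}; no ℚ_2-point on the conic.

[2, 5, 29, 43]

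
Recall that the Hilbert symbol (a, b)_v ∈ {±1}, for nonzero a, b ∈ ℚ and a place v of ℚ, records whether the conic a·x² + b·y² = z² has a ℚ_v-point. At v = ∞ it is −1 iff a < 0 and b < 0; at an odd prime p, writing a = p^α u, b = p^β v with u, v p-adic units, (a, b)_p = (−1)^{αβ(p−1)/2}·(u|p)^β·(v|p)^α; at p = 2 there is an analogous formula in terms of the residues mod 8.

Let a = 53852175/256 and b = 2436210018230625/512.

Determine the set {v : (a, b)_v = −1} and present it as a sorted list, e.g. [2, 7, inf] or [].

[3, 7, 13, 17]

(a, b) ≡ (663, 3458) mod (ℚ^×)²; places V = {2, 3, 5, 7, 13, 17, 19, ∞}.
(a,b)_7: α=0, u≡5; β=5, v≡1 (mod 7); (5|7)=-1, (1|7)=+1; sign (−1)^0·-1^5·+1^0 = -1.
(a,b)_19: α=2, u≡7; β=3, v≡17 (mod 19); (7|19)=+1, (17|19)=+1; sign (−1)^0·+1^3·+1^2 = +1.
(a,b)_17: α=1, u≡12; β=2, v≡12 (mod 17); (12|17)=-1, (12|17)=-1; sign (−1)^0·-1^2·-1^1 = -1.
(a,b)_2: α=-8, β=-9; u≡7, v≡1 (mod 8); ε(u)ε(v)=1·0, αω(v)=-8·0, βω(u)=-9·0; sum ≡ 0  ⇒  +1.
(a,b)_13: α=1, u≡10; β=1, v≡2 (mod 13); (10|13)=+1, (2|13)=-1; sign (−1)^0·+1^1·-1^1 = -1.
(a,b)_∞: sgn(663)=+, sgn(3458)=+, so +1.
(a,b)_5: α=2, u≡2; β=4, v≡2 (mod 5); (2|5)=-1, (2|5)=-1; sign (−1)^0·-1^4·-1^2 = +1.
(a,b)_3: α=3, u≡2; β=2, v≡2 (mod 3); (2|3)=-1, (2|3)=-1; sign (−1)^0·-1^2·-1^3 = -1.
Ram(663, 3458) = {3, 7, 13, 17}; no ℚ_3-point on the conic.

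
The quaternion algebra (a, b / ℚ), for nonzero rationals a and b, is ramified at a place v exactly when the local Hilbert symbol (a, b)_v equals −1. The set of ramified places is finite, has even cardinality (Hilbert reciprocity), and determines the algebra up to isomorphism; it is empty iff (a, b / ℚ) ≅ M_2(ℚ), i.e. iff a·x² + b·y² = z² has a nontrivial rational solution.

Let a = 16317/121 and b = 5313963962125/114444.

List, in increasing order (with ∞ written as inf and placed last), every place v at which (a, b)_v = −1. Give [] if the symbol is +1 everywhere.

(a, b) ≡ (37, 20735) mod (ℚ^×)²; places V = {2, 3, 5, 7, 11, 13, 17, 29, 37, 41, ∞}.
(a,b)_13: α=0, u≡7; β=1, v≡1 (mod 13); (7|13)=-1, (1|13)=+1; sign (−1)^0·-1^1·+1^0 = -1.
(a,b)_41: α=0, u≡21; β=2, v≡3 (mod 41); (21|41)=+1, (3|41)=-1; sign (−1)^0·+1^2·-1^0 = +1.
(a,b)_∞: sgn(37)=+, sgn(20735)=+, so +1.
(a,b)_17: α=0, u≡7; β=-2, v≡14 (mod 17); (7|17)=-1, (14|17)=-1; sign (−1)^0·-1^-2·-1^0 = +1.
(a,b)_37: α=1, u≡33; β=2, v≡19 (mod 37); (33|37)=+1, (19|37)=-1; sign (−1)^0·+1^2·-1^1 = -1.
(a,b)_7: α=2, u≡2; β=2, v≡4 (mod 7); (2|7)=+1, (4|7)=+1; sign (−1)^0·+1^2·+1^2 = +1.
(a,b)_29: α=0, u≡27; β=1, v≡17 (mod 29); (27|29)=-1, (17|29)=-1; sign (−1)^0·-1^1·-1^0 = -1.
(a,b)_5: α=0, u≡2; β=3, v≡3 (mod 5); (2|5)=-1, (3|5)=-1; sign (−1)^0·-1^3·-1^0 = -1.
(a,b)_2: α=0, β=-2; u≡5, v≡7 (mod 8); ε(u)ε(v)=0·1, αω(v)=0·0, βω(u)=-2·1; sum ≡ 0  ⇒  +1.
(a,b)_3: α=2, u≡1; β=-2, v≡2 (mod 3); (1|3)=+1, (2|3)=-1; sign (−1)^0·+1^-2·-1^2 = +1.
(a,b)_11: α=-2, u≡4; β=-1, v≡3 (mod 11); (4|11)=+1, (3|11)=+1; sign (−1)^0·+1^-1·+1^-2 = +1.
Ram(37, 20735) = {5, 13, 29, 37}; no ℚ_5-point on the conic.

[5, 13, 29, 37]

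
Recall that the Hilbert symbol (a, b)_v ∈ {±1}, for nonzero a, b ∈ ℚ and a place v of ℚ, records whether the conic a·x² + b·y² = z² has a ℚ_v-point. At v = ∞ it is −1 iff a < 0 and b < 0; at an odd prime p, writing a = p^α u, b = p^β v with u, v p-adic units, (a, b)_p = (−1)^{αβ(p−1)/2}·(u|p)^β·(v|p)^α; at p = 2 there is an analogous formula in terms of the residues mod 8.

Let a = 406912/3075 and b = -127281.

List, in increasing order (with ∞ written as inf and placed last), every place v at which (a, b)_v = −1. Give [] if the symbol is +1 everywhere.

(a, b) ≡ (2706, -127281) mod (ℚ^×)²; places V = {2, 3, 5, 7, 11, 17, 19, 29, 41, ∞}.
(a,b)_11: α=1, u≡9; β=1, v≡1 (mod 11); (9|11)=+1, (1|11)=+1; sign (−1)^1·+1^1·+1^1 = -1.
(a,b)_3: α=-1, u≡2; β=1, v≡2 (mod 3); (2|3)=-1, (2|3)=-1; sign (−1)^1·-1^1·-1^-1 = -1.
(a,b)_41: α=-1, u≡37; β=0, v≡24 (mod 41); (37|41)=+1, (24|41)=-1; sign (−1)^0·+1^0·-1^-1 = -1.
(a,b)_17: α=2, u≡10; β=0, v≡15 (mod 17); (10|17)=-1, (15|17)=+1; sign (−1)^0·-1^0·+1^2 = +1.
(a,b)_5: α=-2, u≡4; β=0, v≡4 (mod 5); (4|5)=+1, (4|5)=+1; sign (−1)^0·+1^0·+1^-2 = +1.
(a,b)_7: α=0, u≡1; β=1, v≡3 (mod 7); (1|7)=+1, (3|7)=-1; sign (−1)^0·+1^1·-1^0 = +1.
(a,b)_19: α=0, u≡10; β=1, v≡8 (mod 19); (10|19)=-1, (8|19)=-1; sign (−1)^0·-1^1·-1^0 = -1.
(a,b)_29: α=0, u≡13; β=1, v≡19 (mod 29); (13|29)=+1, (19|29)=-1; sign (−1)^0·+1^1·-1^0 = +1.
(a,b)_2: α=7, β=0; u≡1, v≡7 (mod 8); ε(u)ε(v)=0·1, αω(v)=7·0, βω(u)=0·0; sum ≡ 0  ⇒  +1.
(a,b)_∞: sgn(2706)=+, sgn(-127281)=−, so +1.
Ram(2706, -127281) = {3, 11, 19, 41}; no ℚ_3-point on the conic.

[3, 11, 19, 41]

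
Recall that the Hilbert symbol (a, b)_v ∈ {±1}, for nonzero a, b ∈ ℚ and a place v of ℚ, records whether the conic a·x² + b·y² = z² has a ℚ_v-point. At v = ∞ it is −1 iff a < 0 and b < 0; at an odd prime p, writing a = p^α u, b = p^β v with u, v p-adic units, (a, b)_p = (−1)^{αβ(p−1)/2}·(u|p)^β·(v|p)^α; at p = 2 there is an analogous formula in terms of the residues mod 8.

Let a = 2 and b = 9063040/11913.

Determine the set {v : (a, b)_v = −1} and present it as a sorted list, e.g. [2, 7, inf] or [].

[2, 3, 5, 11]

Mod squares: a ≡ 2, b ≡ 330. Check v ∈ {∞, 2, 3, 5, 7, 11, 17, 19}.
v=11: a=11^0·(≡2), b=11^-1·(≡6) mod 11; (2|11)=-1, (6|11)=-1; (−1)^{0·-1·5}·(-1)^-1·(-1)^0 = -1.
v=∞: 2 > 0 and 330 > 0  ⇒  (a,b)_∞ = +1.
v=19: a=19^0·(≡2), b=19^-2·(≡11) mod 19; (2|19)=-1, (11|19)=+1; (−1)^{0·-2·9}·(-1)^-2·(+1)^0 = +1.
v=17: a=17^0·(≡2), b=17^2·(≡14) mod 17; (2|17)=+1, (14|17)=-1; (−1)^{0·2·8}·(+1)^2·(-1)^0 = +1.
v=7: a=7^0·(≡2), b=7^2·(≡1) mod 7; (2|7)=+1, (1|7)=+1; (−1)^{0·2·3}·(+1)^2·(+1)^0 = +1.
v=3: a=3^0·(≡2), b=3^-1·(≡2) mod 3; (2|3)=-1, (2|3)=-1; (−1)^{0·-1·1}·(-1)^-1·(-1)^0 = -1.
v=2: v_2(a)=1, v_2(b)=7; units ≡ 1, 5 (mod 8); ε·ε+αω+βω = 0·0+1·1+7·0 ≡ 1  ⇒  (a,b)_2 = -1.
v=5: a=5^0·(≡2), b=5^1·(≡1) mod 5; (2|5)=-1, (1|5)=+1; (−1)^{0·1·2}·(-1)^1·(+1)^0 = -1.
Ram(2, 330) = {2, 3, 5, 11}; no ℚ_2-point on the conic.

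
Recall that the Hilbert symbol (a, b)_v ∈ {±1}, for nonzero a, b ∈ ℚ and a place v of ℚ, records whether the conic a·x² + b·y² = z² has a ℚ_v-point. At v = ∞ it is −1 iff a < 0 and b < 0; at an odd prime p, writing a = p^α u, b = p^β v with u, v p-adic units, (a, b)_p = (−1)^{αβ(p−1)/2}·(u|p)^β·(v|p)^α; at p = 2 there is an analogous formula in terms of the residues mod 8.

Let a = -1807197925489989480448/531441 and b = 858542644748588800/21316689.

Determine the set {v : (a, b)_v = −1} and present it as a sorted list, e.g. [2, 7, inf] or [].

(a, b) ≡ (-23023, 7) mod (ℚ^×)²; places V = {2, 3, 5, 7, 11, 13, 19, 23, ∞}.
(a,b)_∞: sgn(-23023)=−, sgn(7)=+, so +1.
(a,b)_19: α=0, u≡1; β=-2, v≡9 (mod 19); (1|19)=+1, (9|19)=+1; sign (−1)^0·+1^-2·+1^0 = +1.
(a,b)_13: α=3, u≡4; β=2, v≡8 (mod 13); (4|13)=+1, (8|13)=-1; sign (−1)^0·+1^2·-1^3 = -1.
(a,b)_5: α=0, u≡2; β=2, v≡3 (mod 5); (2|5)=-1, (3|5)=-1; sign (−1)^0·-1^2·-1^0 = +1.
(a,b)_2: α=12, β=8; u≡1, v≡7 (mod 8); ε(u)ε(v)=0·1, αω(v)=12·0, βω(u)=8·0; sum ≡ 0  ⇒  +1.
(a,b)_3: α=-12, u≡2; β=-10, v≡1 (mod 3); (2|3)=-1, (1|3)=+1; sign (−1)^0·-1^-10·+1^-12 = +1.
(a,b)_11: α=9, u≡2; β=8, v≡6 (mod 11); (2|11)=-1, (6|11)=-1; sign (−1)^0·-1^8·-1^9 = -1.
(a,b)_7: α=1, u≡1; β=1, v≡1 (mod 7); (1|7)=+1, (1|7)=+1; sign (−1)^1·+1^1·+1^1 = -1.
(a,b)_23: α=3, u≡17; β=2, v≡21 (mod 23); (17|23)=-1, (21|23)=-1; sign (−1)^0·-1^2·-1^3 = -1.
Ram(-23023, 7) = {7, 11, 13, 23}; no ℚ_7-point on the conic.

[7, 11, 13, 23]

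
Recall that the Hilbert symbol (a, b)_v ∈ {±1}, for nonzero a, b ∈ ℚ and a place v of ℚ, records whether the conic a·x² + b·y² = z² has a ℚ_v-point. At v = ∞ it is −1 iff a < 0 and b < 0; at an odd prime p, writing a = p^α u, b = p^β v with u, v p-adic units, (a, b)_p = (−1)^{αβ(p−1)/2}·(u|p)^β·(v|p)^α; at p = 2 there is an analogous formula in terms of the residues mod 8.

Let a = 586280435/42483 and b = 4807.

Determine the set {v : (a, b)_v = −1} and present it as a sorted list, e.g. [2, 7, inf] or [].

(a, b) ≡ (3705, 4807) mod (ℚ^×)²; places V = {2, 3, 5, 7, 11, 13, 17, 19, 23, 53, ∞}.
(a,b)_2: α=0, β=0; u≡1, v≡7 (mod 8); ε(u)ε(v)=0·1, αω(v)=0·0, βω(u)=0·0; sum ≡ 0  ⇒  +1.
(a,b)_11: α=0, u≡4; β=1, v≡8 (mod 11); (4|11)=+1, (8|11)=-1; sign (−1)^0·+1^1·-1^0 = +1.
(a,b)_5: α=1, u≡4; β=0, v≡2 (mod 5); (4|5)=+1, (2|5)=-1; sign (−1)^0·+1^0·-1^1 = -1.
(a,b)_∞: sgn(3705)=+, sgn(4807)=+, so +1.
(a,b)_23: α=0, u≡8; β=1, v≡2 (mod 23); (8|23)=+1, (2|23)=+1; sign (−1)^0·+1^1·+1^0 = +1.
(a,b)_17: α=-2, u≡13; β=0, v≡13 (mod 17); (13|17)=+1, (13|17)=+1; sign (−1)^0·+1^0·+1^-2 = +1.
(a,b)_53: α=2, u≡23; β=0, v≡37 (mod 53); (23|53)=-1, (37|53)=+1; sign (−1)^0·-1^0·+1^2 = +1.
(a,b)_13: α=3, u≡9; β=0, v≡10 (mod 13); (9|13)=+1, (10|13)=+1; sign (−1)^0·+1^0·+1^3 = +1.
(a,b)_19: α=1, u≡9; β=1, v≡6 (mod 19); (9|19)=+1, (6|19)=+1; sign (−1)^1·+1^1·+1^1 = -1.
(a,b)_7: α=-2, u≡1; β=0, v≡5 (mod 7); (1|7)=+1, (5|7)=-1; sign (−1)^0·+1^0·-1^-2 = +1.
(a,b)_3: α=-1, u≡2; β=0, v≡1 (mod 3); (2|3)=-1, (1|3)=+1; sign (−1)^0·-1^0·+1^-1 = +1.
Ram(3705, 4807) = {5, 19}; no ℚ_5-point on the conic.

[5, 19]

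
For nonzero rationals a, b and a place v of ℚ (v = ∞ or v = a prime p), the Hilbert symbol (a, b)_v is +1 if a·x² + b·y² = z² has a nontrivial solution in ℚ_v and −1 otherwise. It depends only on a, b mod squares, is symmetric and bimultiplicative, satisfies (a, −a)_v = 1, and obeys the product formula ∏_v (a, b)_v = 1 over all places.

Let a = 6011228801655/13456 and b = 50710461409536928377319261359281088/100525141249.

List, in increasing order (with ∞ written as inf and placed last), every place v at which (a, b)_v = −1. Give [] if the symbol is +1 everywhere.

[2, 5, 7, 17, 19, 23]

(a, b) ≡ (8580495, 110143) mod (ℚ^×)²; places V = {2, 3, 5, 7, 11, 13, 17, 19, 23, 29, 31, ∞}.
(a,b)_5: α=1, u≡1; β=0, v≡2 (mod 5); (1|5)=+1, (2|5)=-1; sign (−1)^0·+1^0·-1^1 = -1.
(a,b)_23: α=1, u≡14; β=2, v≡22 (mod 23); (14|23)=-1, (22|23)=-1; sign (−1)^0·-1^2·-1^1 = -1.
(a,b)_13: α=0, u≡12; β=-2, v≡2 (mod 13); (12|13)=+1, (2|13)=-1; sign (−1)^0·+1^-2·-1^0 = +1.
(a,b)_17: α=1, u≡7; β=3, v≡16 (mod 17); (7|17)=-1, (16|17)=+1; sign (−1)^0·-1^3·+1^1 = -1.
(a,b)_3: α=7, u≡1; β=28, v≡1 (mod 3); (1|3)=+1, (1|3)=+1; sign (−1)^0·+1^28·+1^7 = +1.
(a,b)_2: α=-4, β=6; u≡7, v≡7 (mod 8); ε(u)ε(v)=1·1, αω(v)=-4·0, βω(u)=6·0; sum ≡ 1  ⇒  -1.
(a,b)_∞: sgn(8580495)=+, sgn(110143)=+, so +1.
(a,b)_31: α=2, u≡9; β=3, v≡20 (mod 31); (9|31)=+1, (20|31)=+1; sign (−1)^0·+1^3·+1^2 = +1.
(a,b)_11: α=1, u≡8; β=3, v≡5 (mod 11); (8|11)=-1, (5|11)=+1; sign (−1)^1·-1^3·+1^1 = +1.
(a,b)_7: α=1, u≡1; β=2, v≡5 (mod 7); (1|7)=+1, (5|7)=-1; sign (−1)^0·+1^2·-1^1 = -1.
(a,b)_29: α=-2, u≡4; β=-6, v≡6 (mod 29); (4|29)=+1, (6|29)=+1; sign (−1)^0·+1^-6·+1^-2 = +1.
(a,b)_19: α=1, u≡8; β=3, v≡14 (mod 19); (8|19)=-1, (14|19)=-1; sign (−1)^1·-1^3·-1^1 = -1.
(8580495, 110143 / ℚ) ramifies at {2, 5, 7, 17, 19, 23}: a division algebra.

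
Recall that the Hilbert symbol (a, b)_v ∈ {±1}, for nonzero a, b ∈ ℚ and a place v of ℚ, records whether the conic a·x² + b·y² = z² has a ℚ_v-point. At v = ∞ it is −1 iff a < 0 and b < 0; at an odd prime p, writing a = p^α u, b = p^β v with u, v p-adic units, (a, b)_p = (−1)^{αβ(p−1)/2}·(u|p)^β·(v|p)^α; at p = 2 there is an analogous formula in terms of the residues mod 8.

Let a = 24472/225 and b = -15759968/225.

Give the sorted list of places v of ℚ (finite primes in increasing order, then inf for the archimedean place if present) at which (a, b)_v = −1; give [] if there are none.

Mod squares: a ≡ 6118, b ≡ -38. Check v ∈ {∞, 2, 3, 5, 7, 19, 23}.
v=5: a=5^-2·(≡3), b=5^-2·(≡3) mod 5; (3|5)=-1, (3|5)=-1; (−1)^{-2·-2·2}·(-1)^-2·(-1)^-2 = +1.
v=∞: 6118 > 0 and -38 < 0  ⇒  (a,b)_∞ = +1.
v=2: v_2(a)=3, v_2(b)=5; units ≡ 3, 5 (mod 8); ε·ε+αω+βω = 1·0+3·1+5·1 ≡ 0  ⇒  (a,b)_2 = +1.
v=19: a=19^1·(≡14), b=19^1·(≡9) mod 19; (14|19)=-1, (9|19)=+1; (−1)^{1·1·9}·(-1)^1·(+1)^1 = +1.
v=3: a=3^-2·(≡1), b=3^-2·(≡1) mod 3; (1|3)=+1, (1|3)=+1; (−1)^{-2·-2·1}·(+1)^-2·(+1)^-2 = +1.
v=7: a=7^1·(≡3), b=7^2·(≡4) mod 7; (3|7)=-1, (4|7)=+1; (−1)^{1·2·3}·(-1)^2·(+1)^1 = +1.
v=23: a=23^1·(≡8), b=23^2·(≡6) mod 23; (8|23)=+1, (6|23)=+1; (−1)^{1·2·11}·(+1)^2·(+1)^1 = +1.
Ram(a, b) = ∅: the form 6118·x² + -38·y² − z² is isotropic over every ℚ_v, so by Hasse–Minkowski it is isotropic over ℚ.

[]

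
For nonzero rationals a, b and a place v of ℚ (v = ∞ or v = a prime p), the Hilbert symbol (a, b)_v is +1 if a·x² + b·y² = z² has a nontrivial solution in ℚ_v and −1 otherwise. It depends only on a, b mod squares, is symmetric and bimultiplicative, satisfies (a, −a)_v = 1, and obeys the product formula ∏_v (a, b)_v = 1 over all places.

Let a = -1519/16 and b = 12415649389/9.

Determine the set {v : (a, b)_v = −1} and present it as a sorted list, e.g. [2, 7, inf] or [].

Mod squares: a ≡ -31, b ≡ 73465381. Check v ∈ {∞, 2, 3, 7, 11, 13, 17, 19, 23, 29, 31}.
v=3: a=3^0·(≡2), b=3^-2·(≡1) mod 3; (2|3)=-1, (1|3)=+1; (−1)^{0·-2·1}·(-1)^-2·(+1)^0 = +1.
v=11: a=11^0·(≡2), b=11^1·(≡2) mod 11; (2|11)=-1, (2|11)=-1; (−1)^{0·1·5}·(-1)^1·(-1)^0 = -1.
v=19: a=19^0·(≡6), b=19^1·(≡16) mod 19; (6|19)=+1, (16|19)=+1; (−1)^{0·1·9}·(+1)^1·(+1)^0 = +1.
v=∞: -31 < 0 and 73465381 > 0  ⇒  (a,b)_∞ = +1.
v=2: v_2(a)=-4, v_2(b)=0; units ≡ 1, 5 (mod 8); ε·ε+αω+βω = 0·0+-4·1+0·0 ≡ 0  ⇒  (a,b)_2 = +1.
v=17: a=17^0·(≡6), b=17^1·(≡1) mod 17; (6|17)=-1, (1|17)=+1; (−1)^{0·1·8}·(-1)^1·(+1)^0 = -1.
v=31: a=31^1·(≡26), b=31^1·(≡1) mod 31; (26|31)=-1, (1|31)=+1; (−1)^{1·1·15}·(-1)^1·(+1)^1 = +1.
v=29: a=29^0·(≡12), b=29^1·(≡13) mod 29; (12|29)=-1, (13|29)=+1; (−1)^{0·1·14}·(-1)^1·(+1)^0 = -1.
v=7: a=7^2·(≡2), b=7^0·(≡5) mod 7; (2|7)=+1, (5|7)=-1; (−1)^{2·0·3}·(+1)^0·(-1)^2 = +1.
v=23: a=23^0·(≡10), b=23^1·(≡17) mod 23; (10|23)=-1, (17|23)=-1; (−1)^{0·1·11}·(-1)^1·(-1)^0 = -1.
v=13: a=13^0·(≡5), b=13^2·(≡6) mod 13; (5|13)=-1, (6|13)=-1; (−1)^{0·2·6}·(-1)^2·(-1)^0 = +1.
Ram(-31, 73465381) = {11, 17, 23, 29}; no ℚ_11-point on the conic.

[11, 17, 23, 29]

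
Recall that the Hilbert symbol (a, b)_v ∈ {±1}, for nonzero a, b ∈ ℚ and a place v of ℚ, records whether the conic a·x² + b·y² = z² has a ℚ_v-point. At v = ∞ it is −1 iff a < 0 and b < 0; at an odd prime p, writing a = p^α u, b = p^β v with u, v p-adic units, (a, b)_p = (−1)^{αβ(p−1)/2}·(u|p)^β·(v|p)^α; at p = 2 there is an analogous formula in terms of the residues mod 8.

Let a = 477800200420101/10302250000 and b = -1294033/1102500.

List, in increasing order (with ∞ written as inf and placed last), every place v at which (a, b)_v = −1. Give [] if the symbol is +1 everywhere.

[13, 19, 31, 37]

Mod squares: a ≡ 283309, b ≡ -7657. Check v ∈ {∞, 2, 3, 5, 7, 13, 19, 29, 31, 37}.
v=7: a=7^-2·(≡3), b=7^-2·(≡4) mod 7; (3|7)=-1, (4|7)=+1; (−1)^{-2·-2·3}·(-1)^-2·(+1)^-2 = +1.
v=37: a=37^1·(≡8), b=37^0·(≡24) mod 37; (8|37)=-1, (24|37)=-1; (−1)^{1·0·18}·(-1)^0·(-1)^1 = -1.
v=3: a=3^10·(≡1), b=3^-2·(≡2) mod 3; (1|3)=+1, (2|3)=-1; (−1)^{10·-2·1}·(+1)^-2·(-1)^10 = +1.
v=∞: 283309 > 0 and -7657 < 0  ⇒  (a,b)_∞ = +1.
v=2: v_2(a)=-4, v_2(b)=-2; units ≡ 5, 7 (mod 8); ε·ε+αω+βω = 0·1+-4·0+-2·1 ≡ 0  ⇒  (a,b)_2 = +1.
v=31: a=31^1·(≡10), b=31^1·(≡28) mod 31; (10|31)=+1, (28|31)=+1; (−1)^{1·1·15}·(+1)^1·(+1)^1 = -1.
v=13: a=13^5·(≡5), b=13^3·(≡1) mod 13; (5|13)=-1, (1|13)=+1; (−1)^{5·3·6}·(-1)^3·(+1)^5 = -1.
v=29: a=29^-2·(≡17), b=29^0·(≡9) mod 29; (17|29)=-1, (9|29)=+1; (−1)^{-2·0·14}·(-1)^0·(+1)^-2 = +1.
v=19: a=19^1·(≡12), b=19^1·(≡14) mod 19; (12|19)=-1, (14|19)=-1; (−1)^{1·1·9}·(-1)^1·(-1)^1 = -1.
v=5: a=5^-6·(≡4), b=5^-4·(≡3) mod 5; (4|5)=+1, (3|5)=-1; (−1)^{-6·-4·2}·(+1)^-4·(-1)^-6 = +1.
Ram(283309, -7657) = {13, 19, 31, 37}; no ℚ_13-point on the conic.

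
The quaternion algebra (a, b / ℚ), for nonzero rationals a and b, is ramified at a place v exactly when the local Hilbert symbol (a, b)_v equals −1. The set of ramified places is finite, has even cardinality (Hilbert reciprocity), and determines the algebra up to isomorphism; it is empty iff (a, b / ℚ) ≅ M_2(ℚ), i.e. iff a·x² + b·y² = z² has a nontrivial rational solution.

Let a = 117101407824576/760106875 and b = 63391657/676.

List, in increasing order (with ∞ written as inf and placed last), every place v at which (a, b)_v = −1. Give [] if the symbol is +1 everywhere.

(a, b) ≡ (7049, 119833) mod (ℚ^×)²; places V = {2, 3, 5, 7, 11, 13, 17, 19, 23, 53, ∞}.
(a,b)_17: α=4, u≡14; β=1, v≡3 (mod 17); (14|17)=-1, (3|17)=-1; sign (−1)^0·-1^1·-1^4 = -1.
(a,b)_13: α=0, u≡4; β=-2, v≡1 (mod 13); (4|13)=+1, (1|13)=+1; sign (−1)^0·+1^-2·+1^0 = +1.
(a,b)_3: α=10, u≡2; β=0, v≡1 (mod 3); (2|3)=-1, (1|3)=+1; sign (−1)^0·-1^0·+1^10 = +1.
(a,b)_53: α=1, u≡12; β=1, v≡19 (mod 53); (12|53)=-1, (19|53)=-1; sign (−1)^0·-1^1·-1^1 = +1.
(a,b)_∞: sgn(7049)=+, sgn(119833)=+, so +1.
(a,b)_19: α=-1, u≡15; β=1, v≡2 (mod 19); (15|19)=-1, (2|19)=-1; sign (−1)^1·-1^1·-1^-1 = -1.
(a,b)_11: α=-2, u≡9; β=0, v≡2 (mod 11); (9|11)=+1, (2|11)=-1; sign (−1)^0·+1^0·-1^-2 = +1.
(a,b)_5: α=-4, u≡1; β=0, v≡2 (mod 5); (1|5)=+1, (2|5)=-1; sign (−1)^0·+1^0·-1^-4 = +1.
(a,b)_7: α=1, u≡5; β=1, v≡4 (mod 7); (5|7)=-1, (4|7)=+1; sign (−1)^1·-1^1·+1^1 = +1.
(a,b)_2: α=6, β=-2; u≡1, v≡1 (mod 8); ε(u)ε(v)=0·0, αω(v)=6·0, βω(u)=-2·0; sum ≡ 0  ⇒  +1.
(a,b)_23: α=-2, u≡10; β=2, v≡8 (mod 23); (10|23)=-1, (8|23)=+1; sign (−1)^0·-1^2·+1^-2 = +1.
Ram(7049, 119833) = {17, 19}; no ℚ_17-point on the conic.

[17, 19]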